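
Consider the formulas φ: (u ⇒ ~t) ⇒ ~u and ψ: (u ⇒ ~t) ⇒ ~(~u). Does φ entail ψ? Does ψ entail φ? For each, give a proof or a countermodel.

(→) This fails. Under u = F, t = F, the left side is true but the right side is false.

(←) This fails. Under u = T, t = F, the left side is false but the right side is true.

(⇒) fails and (⇐) fails.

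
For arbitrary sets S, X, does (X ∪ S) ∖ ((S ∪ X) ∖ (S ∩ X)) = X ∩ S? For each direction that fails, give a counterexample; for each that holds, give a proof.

Both inclusions hold; the sets are equal.

(⟹) Let x ∈ (X ∪ S) ∖ ((S ∪ X) ∖ (S ∩ X)). Then x ∈ S ∩ X, from which x ∈ X ∩ S.

(⟸) Let x ∈ X ∩ S. Then x ∈ S ∩ X, from which x ∈ (X ∪ S) ∖ ((S ∪ X) ∖ (S ∩ X)).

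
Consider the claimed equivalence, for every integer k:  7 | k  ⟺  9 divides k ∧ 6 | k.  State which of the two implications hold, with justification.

[⇒] This fails: take k = 7. Certainly 7 ∣ 7, but 9 ∤ 7.

[⇐] This fails: take k = 18. Both 9 ∣ 18 and 6 ∣ 18, yet 18 is not a multiple of 7 (since 18 = 2·7 + 4), so 7 ∤ 18.

Neither direction holds.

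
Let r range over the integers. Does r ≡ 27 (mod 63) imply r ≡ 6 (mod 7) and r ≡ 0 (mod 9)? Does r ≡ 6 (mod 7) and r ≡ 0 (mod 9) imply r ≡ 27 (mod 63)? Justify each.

[⇒] Suppose r ≡ 27 (mod 63); write r = 63j + 27. Since 7 ∣ 63, reducing mod 7 gives r ≡ 27 ≡ 6 (mod 7); since 9 ∣ 63, reducing mod 9 gives r ≡ 27 ≡ 0 (mod 9).

[⇐] Conversely, if r ≡ 6 (mod 7) and r ≡ 0 (mod 9), then by the Chinese remainder theorem r ≡ 27 (mod 63). This is exactly r ≡ 27 (mod 63).

Both directions hold.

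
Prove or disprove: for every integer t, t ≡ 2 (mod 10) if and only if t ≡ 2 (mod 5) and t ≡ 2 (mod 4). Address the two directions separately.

Not equivalent: only (⇐) holds.

Forward direction. This fails: t = 12 gives 12 ≡ 2 (mod 10) but 12 ≡ 0 (mod 4), so the conjunction on the right does not hold.

Converse. If t ≡ 2 (mod 5) and t ≡ 2 (mod 4), then by the Chinese remainder theorem t ≡ 2 (mod 20). Since 2 ≡ 2 (mod 10) and 10 ∣ 20, we get t ≡ 2 (mod 10).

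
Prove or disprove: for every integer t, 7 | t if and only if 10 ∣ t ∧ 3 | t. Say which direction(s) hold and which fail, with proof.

(⇒) fails and (⇐) fails.

(→) This fails: take t = 7. Certainly 7 ∣ 7, but 10 ∤ 7.

(←) This fails: take t = 30. Both 10 ∣ 30 and 3 ∣ 30, yet 30 is not a multiple of 7 (since 30 = 4·7 + 2), so 7 ∤ 30.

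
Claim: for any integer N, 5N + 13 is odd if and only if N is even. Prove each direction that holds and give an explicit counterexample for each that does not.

[⇐] Suppose N is even; write N = 2j. Then 5N + 13 = 5·(2j) + 13 = 2·5j + 13, which is odd.

[⇒] Suppose 5N + 13 is odd. Since 5 is odd, 5N and N have the same parity, so 5N + 13 ≡ N + 13 (mod 2). As 13 is odd, 5N + 13 is odd exactly when N is even. Thus N is even.

The biconditional holds.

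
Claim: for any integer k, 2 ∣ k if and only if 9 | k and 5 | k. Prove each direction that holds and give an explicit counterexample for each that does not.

(⟹) This fails: take k = 2. Certainly 2 ∣ 2, but 9 ∤ 2.

(⟸) This fails: take k = 45. Both 9 ∣ 45 and 5 ∣ 45, yet 45 is not a multiple of 2 (since 45 = 22·2 + 1), so 2 ∤ 45.

Both directions fail.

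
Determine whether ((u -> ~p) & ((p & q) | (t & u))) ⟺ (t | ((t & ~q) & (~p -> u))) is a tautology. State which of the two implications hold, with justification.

(⇒) fails and (⇐) fails.

(⇒) This fails. Under p = T, u = F, t = F, q = T, the left side is true but the right side is false.

(⇐) This fails. Under p = F, u = F, t = T, q = F, the left side is false but the right side is true.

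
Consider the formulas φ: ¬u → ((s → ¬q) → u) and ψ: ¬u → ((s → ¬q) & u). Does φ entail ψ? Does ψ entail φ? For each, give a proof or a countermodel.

(⟸) Assume the antecedent. If u is true, ¬u → ((s → ¬q) → u) reduces to true regardless of the other variables. If u is false, the antecedent cannot hold. Either way ¬u → ((s → ¬q) → u) holds.

(⟹) This fails. Under u = F, q = T, s = T, the left side is true but the right side is false.

Only the converse holds.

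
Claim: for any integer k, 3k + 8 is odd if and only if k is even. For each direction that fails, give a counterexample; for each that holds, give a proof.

(⇒) fails and (⇐) fails.

(⇒) This fails: k = 1 gives 3k + 8 = 11, which is odd, but 1 is odd, not even.

(⇐) This also fails: k = 6 is even, but 3k + 8 = 26 is even, not odd.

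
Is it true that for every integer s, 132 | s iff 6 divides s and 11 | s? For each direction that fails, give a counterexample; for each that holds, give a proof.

Only the forward implication holds.

Converse. This fails: take s = 66. Both 6 ∣ 66 and 11 ∣ 66, yet 66 is not a multiple of 132 (since 66 = 0·132 + 66), so 132 ∤ 66.

Forward direction. If 132 ∣ s, write s = 132q. Since 132 = 22·6, s = 6·(22q), so 6 ∣ s; and since 132 = 12·11, s = 11·(12q), so 11 ∣ s.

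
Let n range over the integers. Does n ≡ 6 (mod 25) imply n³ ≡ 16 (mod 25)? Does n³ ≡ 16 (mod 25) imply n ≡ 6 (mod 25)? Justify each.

The biconditional holds.

(⇒) Suppose n ≡ 6 (mod 25). Write n = 25j + 6. Then (25j + 6)³ = 15625j³ + 11250j² + 2700j + 216 = 25(625j³ + 450j² + 108j + 8) + 16, so n³ ≡ 16 (mod 25).

(⇐) Conversely, suppose n³ ≡ 16 (mod 25). The only residue r in {0, …, 24} with r³ ≡ 16 (mod 25) is r = 6, so n ≡ 6 (mod 25).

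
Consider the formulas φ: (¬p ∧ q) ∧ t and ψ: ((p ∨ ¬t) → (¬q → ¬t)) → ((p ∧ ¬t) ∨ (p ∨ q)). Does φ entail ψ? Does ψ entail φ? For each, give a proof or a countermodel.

(⟸) This fails. Under t = F, q = T, p = F, the left side is false but the right side is true.

(⟹) Assume the antecedent. If t is true, the antecedent forces (t = T, q = T, p = F), and the consequent holds there. If t is false, the antecedent cannot hold. Either way the consequent holds.

(⇒) holds; (⇐) fails.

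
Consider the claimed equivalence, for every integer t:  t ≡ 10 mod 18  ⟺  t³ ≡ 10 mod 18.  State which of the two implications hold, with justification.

The forward direction holds; the converse fails.

(⟸) This fails: take t = 4. Then 4³ = 64 ≡ 10 (mod 18), yet 4 ≡ 4 (mod 18), not 10.

(⟹) Suppose t ≡ 10 mod 18. Write t = 18j + 10. Then (18j + 10)³ = 5832j³ + 9720j² + 5400j + 1000 = 18(324j³ + 540j² + 300j + 55) + 10, so t³ ≡ 10 (mod 18).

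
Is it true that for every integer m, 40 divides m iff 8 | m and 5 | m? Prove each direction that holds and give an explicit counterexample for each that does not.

(←) Suppose 8 ∣ m and 5 ∣ m. Any common multiple of 8 and 5 is a multiple of their lcm; here gcd(8, 5) = 1, so lcm(8, 5) = 8·5 = 40, so 40 ∣ m.

(→) If 40 ∣ m, write m = 40q. Since 40 = 5·8, m = 8·(5q), so 8 ∣ m; and since 40 = 8·5, m = 5·(8q), so 5 ∣ m.

Both implications hold.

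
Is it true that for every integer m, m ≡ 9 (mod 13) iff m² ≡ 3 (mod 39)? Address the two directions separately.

Forward direction. This fails: take m = 22. Then 22 ≡ 9 (mod 13), but 22² = 484 ≡ 16 (mod 39), not 3.

Converse. This fails: take m = 30. Then 30² = 900 ≡ 3 (mod 39), yet 30 ≡ 4 (mod 13), not 9.

Neither direction holds.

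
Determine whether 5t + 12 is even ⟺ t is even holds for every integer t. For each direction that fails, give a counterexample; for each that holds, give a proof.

(→) Suppose 5t + 12 is even. Since 5 is odd, 5t and t have the same parity, so 5t + 12 ≡ t + 12 (mod 2). As 12 is even, 5t + 12 is even exactly when t is even. Thus t is even.

(←) Conversely, suppose t is even; write t = 2j. Then 5t + 12 = 5·(2j) + 12 = 2·5j + 12, which is even.

The biconditional holds.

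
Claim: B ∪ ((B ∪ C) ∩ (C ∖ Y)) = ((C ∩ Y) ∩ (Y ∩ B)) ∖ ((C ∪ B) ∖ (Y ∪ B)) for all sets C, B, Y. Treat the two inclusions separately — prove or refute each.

Forward inclusion. This inclusion fails. Take C = {1}, B = ∅, Y = ∅; then 1 ∈ B ∪ ((B ∪ C) ∩ (C ∖ Y)) but 1 ∉ ((C ∩ Y) ∩ (Y ∩ B)) ∖ ((C ∪ B) ∖ (Y ∪ B)).

Reverse inclusion. Let x ∈ ((C ∩ Y) ∩ (Y ∩ B)) ∖ ((C ∪ B) ∖ (Y ∪ B)). Then x ∈ C ∩ B ∩ Y, from which x ∈ B ∪ ((B ∪ C) ∩ (C ∖ Y)).

Only the reverse inclusion holds.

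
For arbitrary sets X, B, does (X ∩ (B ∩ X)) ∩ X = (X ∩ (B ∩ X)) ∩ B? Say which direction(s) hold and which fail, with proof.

(⟸) Let x ∈ (X ∩ (B ∩ X)) ∩ B. Then x ∈ X ∩ B, from which x ∈ (X ∩ (B ∩ X)) ∩ X.

(⟹) Let x ∈ (X ∩ (B ∩ X)) ∩ X. Then x ∈ X ∩ B, from which x ∈ (X ∩ (B ∩ X)) ∩ B.

Both inclusions hold; the sets are equal.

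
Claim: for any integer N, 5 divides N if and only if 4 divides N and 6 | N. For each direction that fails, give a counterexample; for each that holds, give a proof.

(⇒) This fails: take N = 5. Certainly 5 ∣ 5, but 4 ∤ 5.

(⇐) This fails: take N = 12. Both 4 ∣ 12 and 6 ∣ 12, yet 12 is not a multiple of 5 (since 12 = 2·5 + 2), so 5 ∤ 12.

(⇒) fails and (⇐) fails.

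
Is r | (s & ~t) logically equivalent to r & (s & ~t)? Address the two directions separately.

Only the reverse direction holds.

Forward direction. This fails. Under r = T, s = F, t = F, the left side is true but the right side is false.

Converse. Assume the antecedent. If r is true, r | (s & ~t) reduces to true regardless of the other variables. If r is false, the antecedent cannot hold. Either way r | (s & ~t) holds.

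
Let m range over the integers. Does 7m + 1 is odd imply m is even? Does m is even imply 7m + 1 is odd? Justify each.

The biconditional holds.

(←) Suppose m is even; write m = 2j. Then 7m + 1 = 7·(2j) + 1 = 2·7j + 1, which is odd.

(→) Suppose 7m + 1 is odd. Since 7 is odd, 7m and m have the same parity, so 7m + 1 ≡ m + 1 (mod 2). As 1 is odd, 7m + 1 is odd exactly when m is even. Thus m is even.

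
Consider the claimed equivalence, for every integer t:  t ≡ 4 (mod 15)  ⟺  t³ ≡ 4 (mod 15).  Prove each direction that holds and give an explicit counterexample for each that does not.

Both directions hold.

Forward direction. Suppose t ≡ 4 (mod 15). Write t = 15j + 4. Then (15j + 4)³ = 3375j³ + 2700j² + 720j + 64 = 15(225j³ + 180j² + 48j + 4) + 4, so t³ ≡ 4 (mod 15).

Converse. Suppose t³ ≡ 4 (mod 15). The only residue r in {0, …, 14} with r³ ≡ 4 (mod 15) is r = 4, so t ≡ 4 (mod 15).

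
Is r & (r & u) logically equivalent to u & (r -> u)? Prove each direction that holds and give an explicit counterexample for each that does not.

(⇒) holds; (⇐) fails.

[⇒] Assume the antecedent. If r is true, the antecedent forces (r = T, u = T), and u & (r -> u) holds there. If r is false, the antecedent cannot hold. Either way u & (r -> u) holds.

[⇐] This fails. Under r = F, u = T, the left side is false but the right side is true.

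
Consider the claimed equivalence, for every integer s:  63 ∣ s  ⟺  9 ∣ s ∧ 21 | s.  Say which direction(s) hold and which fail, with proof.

Forward direction. If 63 ∣ s, write s = 63q. Since 63 = 7·9, s = 9·(7q), so 9 ∣ s; and since 63 = 3·21, s = 21·(3q), so 21 ∣ s.

Converse. Suppose 9 ∣ s and 21 ∣ s. Any common multiple of 9 and 21 is a multiple of their lcm; here lcm(9, 21) = 9·21/gcd(9, 21) = 189/3 = 63, so 63 ∣ s.

The biconditional holds.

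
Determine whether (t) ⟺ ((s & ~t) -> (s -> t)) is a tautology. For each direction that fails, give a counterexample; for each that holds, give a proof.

(→) Assume the antecedent. If t is true, (s & ~t) -> (s -> t) reduces to true regardless of the other variables. If t is false, the antecedent cannot hold. Either way (s & ~t) -> (s -> t) holds.

(←) This fails. Under t = F, s = F, the left side is false but the right side is true.

Only the forward implication holds.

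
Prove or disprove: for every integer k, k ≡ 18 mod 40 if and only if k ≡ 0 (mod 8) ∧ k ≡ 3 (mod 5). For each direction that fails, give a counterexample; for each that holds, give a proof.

(⇒) fails and (⇐) fails.

Forward direction. This fails: k = 18 gives 18 ≡ 18 (mod 40) but 18 ≡ 2 (mod 8), so the conjunction on the right does not hold.

Converse. This fails: k = 8 satisfies both congruences on the right (8 ≡ 0 mod 8 and 8 ≡ 3 mod 5) yet 8 ≡ 8 (mod 40), not 18.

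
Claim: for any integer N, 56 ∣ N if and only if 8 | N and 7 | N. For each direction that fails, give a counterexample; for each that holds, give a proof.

(⟹) If 56 ∣ N, write N = 56q. Since 56 = 7·8, N = 8·(7q), so 8 ∣ N; and since 56 = 8·7, N = 7·(8q), so 7 ∣ N.

(⟸) Suppose 8 ∣ N and 7 ∣ N. Any common multiple of 8 and 7 is a multiple of their lcm; here gcd(8, 7) = 1, so lcm(8, 7) = 8·7 = 56, so 56 ∣ N.

Equivalent; both directions hold.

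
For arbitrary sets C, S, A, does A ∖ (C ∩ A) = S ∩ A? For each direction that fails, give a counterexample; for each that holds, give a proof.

(⊆) fails and (⊇) fails.

Forward inclusion. This inclusion fails. Take C = ∅, S = ∅, A = {1}; then 1 ∈ A ∖ (C ∩ A) but 1 ∉ S ∩ A.

Reverse inclusion. This inclusion fails. Take C = {1}, S = {1}, A = {1}; then 1 ∈ S ∩ A but 1 ∉ A ∖ (C ∩ A).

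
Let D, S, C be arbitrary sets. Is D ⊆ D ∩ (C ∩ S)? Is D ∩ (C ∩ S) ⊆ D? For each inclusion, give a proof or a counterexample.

Only the reverse inclusion holds.

(⊆) This inclusion fails. Take D = {1}, S = ∅, C = ∅; then 1 ∈ D but 1 ∉ D ∩ (C ∩ S).

(⊇) Let x ∈ D ∩ (C ∩ S). Then x ∈ D ∩ S ∩ C, from which x ∈ D.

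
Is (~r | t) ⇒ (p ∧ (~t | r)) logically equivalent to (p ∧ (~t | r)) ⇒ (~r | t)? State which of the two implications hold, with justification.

Neither direction holds.

(⟹) This fails. Under t = F, r = T, p = T, the left side is true but the right side is false.

(⟸) This fails. Under t = F, r = F, p = F, the left side is false but the right side is true.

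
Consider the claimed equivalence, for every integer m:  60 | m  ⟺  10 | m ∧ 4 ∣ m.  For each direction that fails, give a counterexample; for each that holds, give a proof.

Only the forward direction holds.

Forward direction. If 60 ∣ m, write m = 60q. Since 60 = 6·10, m = 10·(6q), so 10 ∣ m; and since 60 = 15·4, m = 4·(15q), so 4 ∣ m.

Converse. This fails: take m = 20. Both 10 ∣ 20 and 4 ∣ 20, yet 20 is not a multiple of 60 (since 20 = 0·60 + 20), so 60 ∤ 20.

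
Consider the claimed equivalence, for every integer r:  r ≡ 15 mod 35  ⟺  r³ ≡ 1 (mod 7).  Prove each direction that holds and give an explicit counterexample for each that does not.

Forward direction. Suppose r ≡ 15 (mod 35). Then r³ ≡ 15³ = 3375 (mod 35), and since 7 ∣ 35, also r³ ≡ 1 (mod 7).

Converse. This fails: take r = 1. Then 1³ = 1 ≡ 1 (mod 7), yet 1 ≡ 1 (mod 35), not 15.

Not equivalent: only (⇒) holds.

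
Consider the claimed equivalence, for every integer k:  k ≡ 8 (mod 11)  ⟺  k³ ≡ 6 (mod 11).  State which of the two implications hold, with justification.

Both directions hold.

[⇒] Suppose k ≡ 8 (mod 11). Write k = 11j + 8. Then (11j + 8)³ = 1331j³ + 2904j² + 2112j + 512 = 11(121j³ + 264j² + 192j + 46) + 6, so k³ ≡ 6 (mod 11).

[⇐] For the converse, argue contrapositively. If k ≢ 8 (mod 11), then k is congruent to one of 0, 1, 2, 3, 4, 5, 6, 7, 9, 10 modulo 11, and these give k³ ≡ 0, 1, 8, 5, 9, 4, 7, 2, 3, 10 respectively — never 6.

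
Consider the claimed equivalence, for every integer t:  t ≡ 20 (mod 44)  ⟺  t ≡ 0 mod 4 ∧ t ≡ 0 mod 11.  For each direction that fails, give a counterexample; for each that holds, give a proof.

(→) This fails: t = 20 gives 20 ≡ 20 (mod 44) but 20 ≡ 9 (mod 11), so the conjunction on the right does not hold.

(←) This fails: t = 0 satisfies both congruences on the right (0 ≡ 0 mod 4 and 0 ≡ 0 mod 11) yet 0 ≡ 0 (mod 44), not 20.

Neither direction holds.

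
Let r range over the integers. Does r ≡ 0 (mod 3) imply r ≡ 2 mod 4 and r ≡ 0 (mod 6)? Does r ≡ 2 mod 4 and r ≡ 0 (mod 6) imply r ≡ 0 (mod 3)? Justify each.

(⇒) This fails: r = 0 gives 0 ≡ 0 (mod 3) but 0 ≡ 0 (mod 4), so the conjunction on the right does not hold.

(⇐) Conversely, if r ≡ 2 (mod 4) and r ≡ 0 (mod 6), then by the Chinese remainder theorem r ≡ 6 (mod 12). Since 6 ≡ 0 (mod 3) and 3 ∣ 12, we get r ≡ 0 (mod 3).

(⇒) fails; (⇐) holds.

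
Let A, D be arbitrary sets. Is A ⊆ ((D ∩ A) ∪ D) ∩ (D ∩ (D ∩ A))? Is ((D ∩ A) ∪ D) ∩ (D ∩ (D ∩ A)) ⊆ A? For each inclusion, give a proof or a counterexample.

(⊆) This inclusion fails. Take A = {1}, D = ∅; then 1 ∈ A but 1 ∉ ((D ∩ A) ∪ D) ∩ (D ∩ (D ∩ A)).

(⊇) Let x ∈ ((D ∩ A) ∪ D) ∩ (D ∩ (D ∩ A)). Then x ∈ A ∩ D, from which x ∈ A.

(⊆) fails; (⊇) holds.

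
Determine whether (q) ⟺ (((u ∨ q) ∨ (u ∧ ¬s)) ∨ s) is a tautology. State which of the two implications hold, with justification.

(⟹) Assume the antecedent. If q is true, ((u ∨ q) ∨ (u ∧ ¬s)) ∨ s reduces to true regardless of the other variables. If q is false, the antecedent cannot hold. Either way ((u ∨ q) ∨ (u ∧ ¬s)) ∨ s holds.

(⟸) This fails. Under q = F, u = T, s = F, the left side is false but the right side is true.

Not equivalent: only (⇒) holds.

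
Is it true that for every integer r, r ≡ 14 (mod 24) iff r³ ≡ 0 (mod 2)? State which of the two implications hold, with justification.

(⇒) Suppose r ≡ 14 (mod 24). Then r³ ≡ 14³ = 2744 (mod 24), and since 2 ∣ 24, also r³ ≡ 0 (mod 2).

(⇐) This fails: take r = 0. Then 0³ = 0 ≡ 0 (mod 2), yet 0 ≡ 0 (mod 24), not 14.

(⇒) holds; (⇐) fails.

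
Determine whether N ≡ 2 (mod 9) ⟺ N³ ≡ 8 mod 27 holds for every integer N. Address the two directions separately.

(⇒) Suppose N ≡ 2 (mod 9). Working modulo 27, N ∈ {2, 11, 20}; for each such r, r³ ≡ 8 (mod 27).

(⇐) Conversely, the residues r modulo 27 with r³ ≡ 8 (mod 27) are exactly {2, 11, 20}, and each is ≡ 2 (mod 9).

Both directions hold.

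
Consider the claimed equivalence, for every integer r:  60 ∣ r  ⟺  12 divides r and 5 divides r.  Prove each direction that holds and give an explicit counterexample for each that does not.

(←) Suppose 12 ∣ r and 5 ∣ r. Any common multiple of 12 and 5 is a multiple of their lcm; here gcd(12, 5) = 1, so lcm(12, 5) = 12·5 = 60, so 60 ∣ r.

(→) If 60 ∣ r, write r = 60q. Since 60 = 5·12, r = 12·(5q), so 12 ∣ r; and since 60 = 12·5, r = 5·(12q), so 5 ∣ r.

Both implications hold.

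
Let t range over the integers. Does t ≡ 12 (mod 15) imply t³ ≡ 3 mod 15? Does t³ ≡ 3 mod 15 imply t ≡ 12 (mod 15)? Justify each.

(⇐) Suppose t³ ≡ 3 (mod 15). The only residue r in {0, …, 14} with r³ ≡ 3 (mod 15) is r = 12, so t ≡ 12 (mod 15).

(⇒) Suppose t ≡ 12 (mod 15). Write t = 15j + 12. Then (15j + 12)³ = 3375j³ + 8100j² + 6480j + 1728 = 15(225j³ + 540j² + 432j + 115) + 3, so t³ ≡ 3 (mod 15).

Both directions hold; the statement is true.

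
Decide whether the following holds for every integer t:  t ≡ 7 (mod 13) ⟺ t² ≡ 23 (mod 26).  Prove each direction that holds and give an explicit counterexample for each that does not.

Forward direction. This fails: take t = 20. Then 20 ≡ 7 (mod 13), but 20² = 400 ≡ 10 (mod 26), not 23.

Converse. This fails: take t = 19. Then 19² = 361 ≡ 23 (mod 26), yet 19 ≡ 6 (mod 13), not 7.

Neither implication holds.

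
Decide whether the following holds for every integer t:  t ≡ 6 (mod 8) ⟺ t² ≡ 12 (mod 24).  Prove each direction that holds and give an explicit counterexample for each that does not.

Neither direction holds.

(→) This fails: take t = 14. Then 14 ≡ 6 (mod 8), but 14² = 196 ≡ 4 (mod 24), not 12.

(←) This fails: take t = 18. Then 18² = 324 ≡ 12 (mod 24), yet 18 ≡ 2 (mod 8), not 6.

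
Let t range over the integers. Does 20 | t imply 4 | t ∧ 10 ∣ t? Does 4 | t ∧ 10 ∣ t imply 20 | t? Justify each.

Equivalent; both directions hold.

[⇒] If 20 ∣ t, write t = 20q. Since 20 = 5·4, t = 4·(5q), so 4 ∣ t; and since 20 = 2·10, t = 10·(2q), so 10 ∣ t.

[⇐] Suppose 4 ∣ t and 10 ∣ t. Any common multiple of 4 and 10 is a multiple of their lcm; here lcm(4, 10) = 4·10/gcd(4, 10) = 40/2 = 20, so 20 ∣ t.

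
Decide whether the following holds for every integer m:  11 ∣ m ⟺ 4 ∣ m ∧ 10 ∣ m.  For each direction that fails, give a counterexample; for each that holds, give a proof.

(→) This fails: take m = 11. Certainly 11 ∣ 11, but 4 ∤ 11.

(←) This fails: take m = 20. Both 4 ∣ 20 and 10 ∣ 20, yet 20 is not a multiple of 11 (since 20 = 1·11 + 9), so 11 ∤ 20.

Neither implication holds.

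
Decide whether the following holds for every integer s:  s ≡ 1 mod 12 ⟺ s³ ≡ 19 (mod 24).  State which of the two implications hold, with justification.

(→) This fails: take s = 1. Then 1 ≡ 1 (mod 12), but 1³ = 1 ≡ 1 (mod 24), not 19.

(←) This fails: take s = 19. Then 19³ = 6859 ≡ 19 (mod 24), yet 19 ≡ 7 (mod 12), not 1.

Neither direction holds.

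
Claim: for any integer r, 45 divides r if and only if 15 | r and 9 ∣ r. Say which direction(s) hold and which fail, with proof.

(⟹) If 45 ∣ r, write r = 45q. Since 45 = 3·15, r = 15·(3q), so 15 ∣ r; and since 45 = 5·9, r = 9·(5q), so 9 ∣ r.

(⟸) Suppose 15 ∣ r and 9 ∣ r. Any common multiple of 15 and 9 is a multiple of their lcm; here lcm(15, 9) = 15·9/gcd(15, 9) = 135/3 = 45, so 45 ∣ r.

Both directions hold.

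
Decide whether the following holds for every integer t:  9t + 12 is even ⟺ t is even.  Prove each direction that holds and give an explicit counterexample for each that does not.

(⇒) Suppose 9t + 12 is even. Since 9 is odd, 9t and t have the same parity, so 9t + 12 ≡ t + 12 (mod 2). As 12 is even, 9t + 12 is even exactly when t is even. Thus t is even.

(⇐) Conversely, suppose t is even; write t = 2j. Then 9t + 12 = 9·(2j) + 12 = 2·9j + 12, which is even.

Both implications hold.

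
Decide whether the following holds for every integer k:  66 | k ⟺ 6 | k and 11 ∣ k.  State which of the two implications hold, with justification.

Both directions hold; the statement is true.

(⇒) If 66 ∣ k, write k = 66q. Since 66 = 11·6, k = 6·(11q), so 6 ∣ k; and since 66 = 6·11, k = 11·(6q), so 11 ∣ k.

(⇐) Suppose 6 ∣ k and 11 ∣ k. Any common multiple of 6 and 11 is a multiple of their lcm; here gcd(6, 11) = 1, so lcm(6, 11) = 6·11 = 66, so 66 ∣ k.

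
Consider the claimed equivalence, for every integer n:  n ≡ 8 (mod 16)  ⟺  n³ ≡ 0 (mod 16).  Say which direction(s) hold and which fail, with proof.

Only the forward implication holds.

(⟹) Suppose n ≡ 8 (mod 16). Write n = 16j + 8. Then (16j + 8)³ = 4096j³ + 6144j² + 3072j + 512 = 16(256j³ + 384j² + 192j + 32) + 0, so n³ ≡ 0 (mod 16).

(⟸) This fails: take n = 0. Then 0³ = 0 ≡ 0 (mod 16), yet 0 ≡ 0 (mod 16), not 8.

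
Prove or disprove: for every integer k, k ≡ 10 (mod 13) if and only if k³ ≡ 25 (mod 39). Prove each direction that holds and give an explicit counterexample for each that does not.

Neither direction holds.

[⇒] This fails: take k = 23. Then 23 ≡ 10 (mod 13), but 23³ = 12167 ≡ 38 (mod 39), not 25.

[⇐] This fails: take k = 4. Then 4³ = 64 ≡ 25 (mod 39), yet 4 ≡ 4 (mod 13), not 10.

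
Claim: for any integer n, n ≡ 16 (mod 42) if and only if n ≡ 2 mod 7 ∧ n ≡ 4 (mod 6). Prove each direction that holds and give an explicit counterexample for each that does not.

Both implications hold.

(⇐) If n ≡ 2 (mod 7) and n ≡ 4 (mod 6), then by the Chinese remainder theorem n ≡ 16 (mod 42). This is exactly n ≡ 16 (mod 42).

(⇒) Suppose n ≡ 16 (mod 42); write n = 42j + 16. Since 7 ∣ 42, reducing mod 7 gives n ≡ 16 ≡ 2 (mod 7); since 6 ∣ 42, reducing mod 6 gives n ≡ 16 ≡ 4 (mod 6).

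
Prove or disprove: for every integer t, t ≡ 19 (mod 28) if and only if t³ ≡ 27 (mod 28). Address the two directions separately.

(⟹) Suppose t ≡ 19 (mod 28). Write t = 28j + 19. Then (28j + 19)³ = 21952j³ + 44688j² + 30324j + 6859 = 28(784j³ + 1596j² + 1083j + 244) + 27, so t³ ≡ 27 (mod 28).

(⟸) This fails: take t = 3. Then 3³ = 27 ≡ 27 (mod 28), yet 3 ≡ 3 (mod 28), not 19.

Only the forward implication holds.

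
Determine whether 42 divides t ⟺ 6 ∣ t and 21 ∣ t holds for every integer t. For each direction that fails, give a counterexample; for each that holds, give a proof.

(⟹) If 42 ∣ t, write t = 42q. Since 42 = 7·6, t = 6·(7q), so 6 ∣ t; and since 42 = 2·21, t = 21·(2q), so 21 ∣ t.

(⟸) Suppose 6 ∣ t and 21 ∣ t. Any common multiple of 6 and 21 is a multiple of their lcm; here lcm(6, 21) = 6·21/gcd(6, 21) = 126/3 = 42, so 42 ∣ t.

The biconditional holds.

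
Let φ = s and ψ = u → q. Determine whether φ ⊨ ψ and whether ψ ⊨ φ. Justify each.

(⇒) This fails. Under u = T, s = T, q = F, the left side is true but the right side is false.

(⇐) This fails. Under u = F, s = F, q = F, the left side is false but the right side is true.

(⇒) fails and (⇐) fails.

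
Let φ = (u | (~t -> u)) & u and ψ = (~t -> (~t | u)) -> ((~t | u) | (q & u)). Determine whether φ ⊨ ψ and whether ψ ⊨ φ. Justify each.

(→) Assume the antecedent. If q is true, the antecedent forces (q = T, t = F, u = T) or (q = T, t = T, u = T), and the consequent holds there. If q is false, the antecedent forces (q = F, t = F, u = T) or (q = F, t = T, u = T), and the consequent holds there. Either way the consequent holds.

(←) This fails. Under q = F, t = F, u = F, the left side is false but the right side is true.

Only the forward implication holds.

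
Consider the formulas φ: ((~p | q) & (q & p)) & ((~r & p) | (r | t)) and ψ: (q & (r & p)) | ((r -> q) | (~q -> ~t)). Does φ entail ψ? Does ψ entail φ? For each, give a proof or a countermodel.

(⇒) Assume the antecedent. If t is true, the antecedent forces (t = T, r = F, p = T, q = T) or (t = T, r = T, p = T, q = T), and the consequent holds there. If t is false, the consequent reduces to true regardless of the other variables. Either way the consequent holds.

(⇐) This fails. Under t = F, r = F, p = F, q = F, the left side is false but the right side is true.

Only the forward implication holds.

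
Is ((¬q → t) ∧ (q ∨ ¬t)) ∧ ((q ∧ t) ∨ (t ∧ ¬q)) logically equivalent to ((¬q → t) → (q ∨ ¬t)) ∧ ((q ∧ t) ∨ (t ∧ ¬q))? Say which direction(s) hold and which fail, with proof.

Equivalent; both directions hold.

Forward direction. Assume the antecedent. If t is true, the antecedent forces (t = T, q = T), and the consequent holds there. If t is false, the antecedent cannot hold. Either way the consequent holds.

Converse. Assume the antecedent. If t is true, the antecedent forces (t = T, q = T), and the consequent holds there. If t is false, the antecedent cannot hold. Either way the consequent holds.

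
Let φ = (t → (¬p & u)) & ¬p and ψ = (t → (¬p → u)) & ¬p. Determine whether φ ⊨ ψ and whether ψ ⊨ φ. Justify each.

Both directions hold.

(⟸) Assume the antecedent. If t is true, the antecedent forces (p = F, t = T, u = T), and (t → (¬p & u)) & ¬p holds there. If t is false, the antecedent forces (p = F, t = F, u = F) or (p = F, t = F, u = T), and (t → (¬p & u)) & ¬p holds there. Either way (t → (¬p & u)) & ¬p holds.

(⟹) Assume the antecedent. If t is true, the antecedent forces (p = F, t = T, u = T), and (t → (¬p → u)) & ¬p holds there. If t is false, the antecedent forces (p = F, t = F, u = F) or (p = F, t = F, u = T), and (t → (¬p → u)) & ¬p holds there. Either way (t → (¬p → u)) & ¬p holds.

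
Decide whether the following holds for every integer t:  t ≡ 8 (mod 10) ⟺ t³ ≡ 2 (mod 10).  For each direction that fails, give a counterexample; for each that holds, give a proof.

Forward direction. Suppose t ≡ 8 (mod 10). Write t = 10j + 8. Then (10j + 8)³ = 1000j³ + 2400j² + 1920j + 512 = 10(100j³ + 240j² + 192j + 51) + 2, so t³ ≡ 2 (mod 10).

Converse. For the converse, argue contrapositively. If t ≢ 8 (mod 10), then t is congruent to one of 0, 1, 2, 3, 4, 5, 6, 7, 9 modulo 10, and these give t³ ≡ 0, 1, 8, 7, 4, 5, 6, 3, 9 respectively — never 2.

Equivalent; both directions hold.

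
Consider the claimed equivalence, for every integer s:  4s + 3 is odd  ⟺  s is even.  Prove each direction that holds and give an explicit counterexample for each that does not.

(→) This fails: take s = 5. Then 4s + 3 = 23, which is odd, yet s = 5 is odd, not even.

(←) Suppose s is even. Since 4 is even, 4s is even for every s, so 4s + 3 has the same parity as 3, which is odd. Hence 4s + 3 is odd.

Not equivalent: only (⇐) holds.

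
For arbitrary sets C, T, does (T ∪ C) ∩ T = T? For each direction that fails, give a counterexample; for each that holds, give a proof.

Both inclusions hold.

(⊆) Let x ∈ (T ∪ C) ∩ T. Then either x ∈ T and x ∉ C; or x ∈ C ∩ T. In each case x ∈ T, so (T ∪ C) ∩ T ⊆ T.

(⊇) Let x ∈ T. Then either x ∈ T and x ∉ C; or x ∈ C ∩ T. In each case x ∈ (T ∪ C) ∩ T, so T ⊆ (T ∪ C) ∩ T.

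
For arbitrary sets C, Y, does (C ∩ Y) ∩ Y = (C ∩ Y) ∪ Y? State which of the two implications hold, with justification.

(⊆) Let x ∈ (C ∩ Y) ∩ Y. Then x ∈ C ∩ Y, from which x ∈ (C ∩ Y) ∪ Y.

(⊇) This inclusion fails. Take C = ∅, Y = {1}; then 1 ∈ (C ∩ Y) ∪ Y but 1 ∉ (C ∩ Y) ∩ Y.

(⊆) holds; (⊇) fails.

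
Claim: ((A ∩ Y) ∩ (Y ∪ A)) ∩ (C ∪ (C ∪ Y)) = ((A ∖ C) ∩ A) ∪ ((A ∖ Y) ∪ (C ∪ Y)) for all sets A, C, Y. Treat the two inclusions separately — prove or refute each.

Forward inclusion. Let x ∈ ((A ∩ Y) ∩ (Y ∪ A)) ∩ (C ∪ (C ∪ Y)). Then either x ∈ A ∩ Y and x ∉ C; or x ∈ A ∩ C ∩ Y. In each case x ∈ ((A ∖ C) ∩ A) ∪ ((A ∖ Y) ∪ (C ∪ Y)), so ((A ∩ Y) ∩ (Y ∪ A)) ∩ (C ∪ (C ∪ Y)) ⊆ ((A ∖ C) ∩ A) ∪ ((A ∖ Y) ∪ (C ∪ Y)).

Reverse inclusion. This inclusion fails. Take A = {1}, C = ∅, Y = ∅; then 1 ∈ ((A ∖ C) ∩ A) ∪ ((A ∖ Y) ∪ (C ∪ Y)) but 1 ∉ ((A ∩ Y) ∩ (Y ∪ A)) ∩ (C ∪ (C ∪ Y)).

(⊆) holds; (⊇) fails.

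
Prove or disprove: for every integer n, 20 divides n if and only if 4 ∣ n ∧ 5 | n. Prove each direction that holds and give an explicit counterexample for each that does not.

Both directions hold; the statement is true.

[⇒] If 20 ∣ n, write n = 20q. Since 20 = 5·4, n = 4·(5q), so 4 ∣ n; and since 20 = 4·5, n = 5·(4q), so 5 ∣ n.

[⇐] Suppose 4 ∣ n and 5 ∣ n. Any common multiple of 4 and 5 is a multiple of their lcm; here gcd(4, 5) = 1, so lcm(4, 5) = 4·5 = 20, so 20 ∣ n.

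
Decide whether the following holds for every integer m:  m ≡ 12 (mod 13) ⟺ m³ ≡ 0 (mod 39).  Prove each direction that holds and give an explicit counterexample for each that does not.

(⇒) fails and (⇐) fails.

(→) This fails: take m = 12. Then 12 ≡ 12 (mod 13), but 12³ = 1728 ≡ 12 (mod 39), not 0.

(←) This fails: take m = 0. Then 0³ = 0 ≡ 0 (mod 39), yet 0 ≡ 0 (mod 13), not 12.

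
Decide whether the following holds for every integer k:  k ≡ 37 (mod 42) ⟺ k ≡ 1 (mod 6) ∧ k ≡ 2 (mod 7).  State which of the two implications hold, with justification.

Both directions hold.

(⟹) Suppose k ≡ 37 (mod 42); write k = 42j + 37. Since 6 ∣ 42, reducing mod 6 gives k ≡ 37 ≡ 1 (mod 6); since 7 ∣ 42, reducing mod 7 gives k ≡ 37 ≡ 2 (mod 7).

(⟸) Conversely, if k ≡ 1 (mod 6) and k ≡ 2 (mod 7), then by the Chinese remainder theorem k ≡ 37 (mod 42). This is exactly k ≡ 37 (mod 42).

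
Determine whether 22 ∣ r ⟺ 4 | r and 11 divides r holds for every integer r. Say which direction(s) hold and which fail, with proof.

(⇒) fails; (⇐) holds.

[⇒] This fails: take r = 22. Certainly 22 ∣ 22, but 4 ∤ 22.

[⇐] Suppose 4 ∣ r and 11 ∣ r. Any common multiple of 4 and 11 is a multiple of their lcm; here gcd(4, 11) = 1, so lcm(4, 11) = 4·11 = 44, so 44 ∣ r. Since 22 ∣ 44, it follows that 22 ∣ r.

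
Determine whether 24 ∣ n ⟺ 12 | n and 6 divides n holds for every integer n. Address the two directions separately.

(⇒) holds; (⇐) fails.

[⇐] This fails: take n = 12. Both 12 ∣ 12 and 6 ∣ 12, yet 12 is not a multiple of 24 (since 12 = 0·24 + 12), so 24 ∤ 12.

[⇒] If 24 ∣ n, write n = 24q. Since 24 = 2·12, n = 12·(2q), so 12 ∣ n; and since 24 = 4·6, n = 6·(4q), so 6 ∣ n.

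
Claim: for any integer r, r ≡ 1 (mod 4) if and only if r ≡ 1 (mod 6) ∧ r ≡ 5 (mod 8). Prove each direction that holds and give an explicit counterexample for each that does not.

(⇒) fails; (⇐) holds.

(⟹) This fails: r = 1 gives 1 ≡ 1 (mod 4) but 1 ≡ 1 (mod 8), so the conjunction on the right does not hold.

(⟸) Conversely, if r ≡ 1 (mod 6) and r ≡ 5 (mod 8), then by the Chinese remainder theorem r ≡ 13 (mod 24). Since 13 ≡ 1 (mod 4) and 4 ∣ 24, we get r ≡ 1 (mod 4).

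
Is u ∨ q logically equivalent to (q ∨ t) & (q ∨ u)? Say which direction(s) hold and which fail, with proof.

(⇒) fails; (⇐) holds.

Forward direction. This fails. Under u = T, t = F, q = F, the left side is true but the right side is false.

Converse. Assume the antecedent. If u is true, u ∨ q reduces to true regardless of the other variables. If u is false, the antecedent forces (u = F, t = F, q = T) or (u = F, t = T, q = T), and u ∨ q holds there. Either way u ∨ q holds.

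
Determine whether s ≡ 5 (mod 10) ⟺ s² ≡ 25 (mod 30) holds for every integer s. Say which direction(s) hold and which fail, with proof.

The forward direction fails; the converse holds.

Forward direction. This fails: take s = 15. Then 15 ≡ 5 (mod 10), but 15² = 225 ≡ 15 (mod 30), not 25.

Converse. The residues r modulo 30 with r² ≡ 25 (mod 30) are exactly {5, 25}, and each is ≡ 5 (mod 10).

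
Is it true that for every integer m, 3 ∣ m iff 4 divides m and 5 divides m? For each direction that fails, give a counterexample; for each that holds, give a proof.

(⇒) This fails: take m = 3. Certainly 3 ∣ 3, but 4 ∤ 3.

(⇐) This fails: take m = 20. Both 4 ∣ 20 and 5 ∣ 20, yet 20 is not a multiple of 3 (since 20 = 6·3 + 2), so 3 ∤ 20.

Neither implication holds.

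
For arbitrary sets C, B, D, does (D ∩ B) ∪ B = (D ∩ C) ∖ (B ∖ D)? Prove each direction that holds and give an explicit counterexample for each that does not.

Neither inclusion holds.

Forward inclusion. This inclusion fails. Take C = ∅, B = {1}, D = ∅; then 1 ∈ (D ∩ B) ∪ B but 1 ∉ (D ∩ C) ∖ (B ∖ D).

Reverse inclusion. This inclusion fails. Take C = {1}, B = ∅, D = {1}; then 1 ∈ (D ∩ C) ∖ (B ∖ D) but 1 ∉ (D ∩ B) ∪ B.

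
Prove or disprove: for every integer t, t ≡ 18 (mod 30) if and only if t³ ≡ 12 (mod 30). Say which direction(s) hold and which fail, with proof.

(→) Suppose t ≡ 18 (mod 30). Write t = 30j + 18. Then (30j + 18)³ = 27000j³ + 48600j² + 29160j + 5832 = 30(900j³ + 1620j² + 972j + 194) + 12, so t³ ≡ 12 (mod 30).

(←) Conversely, suppose t³ ≡ 12 (mod 30). The only residue r in {0, …, 29} with r³ ≡ 12 (mod 30) is r = 18, so t ≡ 18 (mod 30).

Equivalent; both directions hold.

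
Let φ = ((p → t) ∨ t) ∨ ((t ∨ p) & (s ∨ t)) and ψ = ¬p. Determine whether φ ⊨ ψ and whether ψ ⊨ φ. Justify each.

(⟹) This fails. Under s = T, p = T, t = F, the left side is true but the right side is false.

(⟸) Assume the antecedent. If s is true, the consequent reduces to true regardless of the other variables. If s is false, the antecedent forces (s = F, p = F, t = F) or (s = F, p = F, t = T), and the consequent holds there. Either way the consequent holds.

Only the converse holds.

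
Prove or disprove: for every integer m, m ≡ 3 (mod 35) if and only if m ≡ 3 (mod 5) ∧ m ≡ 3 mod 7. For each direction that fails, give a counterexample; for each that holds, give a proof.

Both directions hold; the statement is true.

(⟸) If m ≡ 3 (mod 5) and m ≡ 3 (mod 7), then by the Chinese remainder theorem m ≡ 3 (mod 35). This is exactly m ≡ 3 (mod 35).

(⟹) Suppose m ≡ 3 (mod 35); write m = 35j + 3. Since 5 ∣ 35, reducing mod 5 gives m ≡ 3 (mod 5); since 7 ∣ 35, reducing mod 7 gives m ≡ 3 (mod 7).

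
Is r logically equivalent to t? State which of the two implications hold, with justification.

Neither implication holds.

Forward direction. This fails. Under t = F, r = T, the left side is true but the right side is false.

Converse. This fails. Under t = T, r = F, the left side is false but the right side is true.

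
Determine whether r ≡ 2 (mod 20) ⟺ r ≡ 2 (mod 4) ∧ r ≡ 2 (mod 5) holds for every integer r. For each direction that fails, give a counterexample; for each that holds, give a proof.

The biconditional holds.

(→) Suppose r ≡ 2 (mod 20); write r = 20j + 2. Since 4 ∣ 20, reducing mod 4 gives r ≡ 2 (mod 4); since 5 ∣ 20, reducing mod 5 gives r ≡ 2 (mod 5).

(←) Conversely, if r ≡ 2 (mod 4) and r ≡ 2 (mod 5), then by the Chinese remainder theorem r ≡ 2 (mod 20). This is exactly r ≡ 2 (mod 20).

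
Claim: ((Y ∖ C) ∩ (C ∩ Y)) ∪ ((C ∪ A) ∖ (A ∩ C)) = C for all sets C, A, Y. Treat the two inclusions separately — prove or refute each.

(⊆) fails and (⊇) fails.

Forward inclusion. This inclusion fails. Take C = ∅, A = {1}, Y = ∅; then 1 ∈ ((Y ∖ C) ∩ (C ∩ Y)) ∪ ((C ∪ A) ∖ (A ∩ C)) but 1 ∉ C.

Reverse inclusion. This inclusion fails. Take C = {1}, A = {1}, Y = ∅; then 1 ∈ C but 1 ∉ ((Y ∖ C) ∩ (C ∩ Y)) ∪ ((C ∪ A) ∖ (A ∩ C)).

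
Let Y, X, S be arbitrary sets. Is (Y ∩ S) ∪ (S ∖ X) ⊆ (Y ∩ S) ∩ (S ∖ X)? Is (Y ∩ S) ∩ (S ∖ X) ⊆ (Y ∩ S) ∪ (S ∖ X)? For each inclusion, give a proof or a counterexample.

Only the reverse inclusion holds.

(⟹) This inclusion fails. Take Y = ∅, X = ∅, S = {1}; then 1 ∈ (Y ∩ S) ∪ (S ∖ X) but 1 ∉ (Y ∩ S) ∩ (S ∖ X).

(⟸) Let x ∈ (Y ∩ S) ∩ (S ∖ X). Then x ∈ Y ∩ S and x ∉ X, from which x ∈ (Y ∩ S) ∪ (S ∖ X).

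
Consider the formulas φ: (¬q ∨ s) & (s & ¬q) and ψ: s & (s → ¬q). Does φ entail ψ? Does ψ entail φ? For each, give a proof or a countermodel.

Forward direction. Assume the antecedent. If s is true, the antecedent forces (s = T, q = F), and s & (s → ¬q) holds there. If s is false, the antecedent cannot hold. Either way s & (s → ¬q) holds.

Converse. Assume the antecedent. If s is true, the antecedent forces (s = T, q = F), and (¬q ∨ s) & (s & ¬q) holds there. If s is false, the antecedent cannot hold. Either way (¬q ∨ s) & (s & ¬q) holds.

Both implications hold.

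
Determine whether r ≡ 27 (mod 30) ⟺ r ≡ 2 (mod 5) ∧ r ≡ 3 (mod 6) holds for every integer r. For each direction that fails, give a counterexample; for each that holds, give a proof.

Both directions hold.

(⟸) If r ≡ 2 (mod 5) and r ≡ 3 (mod 6), then by the Chinese remainder theorem r ≡ 27 (mod 30). This is exactly r ≡ 27 (mod 30).

(⟹) Suppose r ≡ 27 (mod 30); write r = 30j + 27. Since 5 ∣ 30, reducing mod 5 gives r ≡ 27 ≡ 2 (mod 5); since 6 ∣ 30, reducing mod 6 gives r ≡ 27 ≡ 3 (mod 6).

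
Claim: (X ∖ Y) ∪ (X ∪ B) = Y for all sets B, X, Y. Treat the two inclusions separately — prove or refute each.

Neither inclusion holds.

(⟹) This inclusion fails. Take B = {1}, X = ∅, Y = ∅; then 1 ∈ (X ∖ Y) ∪ (X ∪ B) but 1 ∉ Y.

(⟸) This inclusion fails. Take B = ∅, X = ∅, Y = {1}; then 1 ∈ Y but 1 ∉ (X ∖ Y) ∪ (X ∪ B).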